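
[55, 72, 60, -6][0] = 55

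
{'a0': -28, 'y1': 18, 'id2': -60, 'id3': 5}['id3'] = 5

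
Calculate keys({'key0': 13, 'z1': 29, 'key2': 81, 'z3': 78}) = ['key0', 'z1', 'key2', 'z3']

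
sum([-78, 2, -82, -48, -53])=-259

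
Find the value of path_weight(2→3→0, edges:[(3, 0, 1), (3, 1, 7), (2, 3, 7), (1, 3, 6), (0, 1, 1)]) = 8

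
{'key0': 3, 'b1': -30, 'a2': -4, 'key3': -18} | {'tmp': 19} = {'key0': 3, 'b1': -30, 'a2': -4, 'key3': -18, 'tmp': 19}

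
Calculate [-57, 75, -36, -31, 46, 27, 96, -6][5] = 27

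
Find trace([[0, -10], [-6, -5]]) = -5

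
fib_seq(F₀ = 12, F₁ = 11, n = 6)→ F_2 = F_1 + F_0 = 23
F_3 = F_2 + F_1 = 34
F_4 = F_3 + F_2 = 57
...
= [12, 11, 23, 34, 57, 91]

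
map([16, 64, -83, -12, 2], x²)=(16)²=256, (64)²=4096, (-83)²=6889, (-12)²=144, (2)²=4
= [256, 4096, 6889, 144, 4]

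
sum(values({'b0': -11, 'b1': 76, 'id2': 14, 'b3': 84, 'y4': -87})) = 76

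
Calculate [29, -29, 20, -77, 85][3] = -77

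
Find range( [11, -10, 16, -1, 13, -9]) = 26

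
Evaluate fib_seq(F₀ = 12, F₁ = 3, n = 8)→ [12, 3, 15, 18, 33, 51, 84, 135]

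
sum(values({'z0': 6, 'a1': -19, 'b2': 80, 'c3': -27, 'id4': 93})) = 6 + (-19) + 80 + (-27) + 93
= 133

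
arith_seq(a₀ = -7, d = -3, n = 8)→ a_0 = -7 + 0*-3 = -7
a_1 = -7 + 1*-3 = -10
a_2 = -7 + 2*-3 = -13
...
= [-7, -10, -13, -16, -19, -22, -25, -28]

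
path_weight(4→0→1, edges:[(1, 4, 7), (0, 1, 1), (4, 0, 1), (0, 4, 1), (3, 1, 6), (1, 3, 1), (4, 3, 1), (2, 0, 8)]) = w(4→0)=1 + w(0→1)=1
= 2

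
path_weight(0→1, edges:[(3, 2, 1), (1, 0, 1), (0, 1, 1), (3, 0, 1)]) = 1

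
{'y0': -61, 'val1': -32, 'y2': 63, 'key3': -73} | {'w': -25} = {'y0': -61, 'val1': -32, 'y2': 63, 'key3': -73, 'w': -25}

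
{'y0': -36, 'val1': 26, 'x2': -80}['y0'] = -36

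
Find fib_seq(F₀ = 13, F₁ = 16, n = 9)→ F_2 = F_1 + F_0 = 29
F_3 = F_2 + F_1 = 45
F_4 = F_3 + F_2 = 74
...
= [13, 16, 29, 45, 74, 119, 193, 312, 505]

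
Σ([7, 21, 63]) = 7 + 21 + 63
= 91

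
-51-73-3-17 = -144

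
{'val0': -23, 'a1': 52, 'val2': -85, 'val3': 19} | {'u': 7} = {'val0': -23, 'a1': 52, 'val2': -85, 'val3': 19, 'u': 7}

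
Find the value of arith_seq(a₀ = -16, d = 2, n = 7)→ [-16, -14, -12, -10, -8, -6, -4]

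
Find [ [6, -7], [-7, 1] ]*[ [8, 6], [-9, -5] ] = C[0][0] = (6)*(8) + (-7)*(-9) = 111
C[0][1] = (6)*(6) + (-7)*(-5) = 71
C[1][0] = (-7)*(8) + (1)*(-9) = -65
C[1][1] = (-7)*(6) + (1)*(-5) = -47
= [[111, 71], [-65, -47]]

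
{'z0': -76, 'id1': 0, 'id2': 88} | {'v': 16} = {'z0': -76, 'id1': 0, 'id2': 88, 'v': 16}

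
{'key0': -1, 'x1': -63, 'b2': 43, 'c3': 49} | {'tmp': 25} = {'key0': -1, 'x1': -63, 'b2': 43, 'c3': 49, 'tmp': 25}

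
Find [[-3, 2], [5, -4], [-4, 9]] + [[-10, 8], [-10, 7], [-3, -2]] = [[-13, 10], [-5, 3], [-7, 7]]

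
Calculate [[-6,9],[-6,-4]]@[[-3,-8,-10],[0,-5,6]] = C[0][0] = (-6)*(-3) + (9)*(0) = 18
C[0][1] = (-6)*(-8) + (9)*(-5) = 3
C[0][2] = (-6)*(-10) + (9)*(6) = 114
C[1][0] = (-6)*(-3) + (-4)*(0) = 18
C[1][1] = (-6)*(-8) + (-4)*(-5) = 68
C[1][2] = (-6)*(-10) + (-4)*(6) = 36
= [[18, 3, 114], [18, 68, 36]]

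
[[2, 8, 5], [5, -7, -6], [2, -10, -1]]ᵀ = [[2, 5, 2], [8, -7, -10], [5, -6, -1]]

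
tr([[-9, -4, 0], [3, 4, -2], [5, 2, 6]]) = diagonal: (-9) + 4 + 6
= 1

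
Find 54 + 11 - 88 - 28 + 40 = -11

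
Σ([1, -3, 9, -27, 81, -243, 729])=547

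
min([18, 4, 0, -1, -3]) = -3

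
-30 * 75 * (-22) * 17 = 841500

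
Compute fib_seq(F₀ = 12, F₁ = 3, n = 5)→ F_2 = F_1 + F_0 = 15
F_3 = F_2 + F_1 = 18
F_4 = F_3 + F_2 = 33
= [12, 3, 15, 18, 33]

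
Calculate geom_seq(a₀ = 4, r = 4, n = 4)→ [4, 16, 64, 256]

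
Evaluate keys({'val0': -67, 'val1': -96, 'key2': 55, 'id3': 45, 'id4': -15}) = ['val0', 'val1', 'key2', 'id3', 'id4']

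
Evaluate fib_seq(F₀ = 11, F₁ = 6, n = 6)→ [11, 6, 17, 23, 40, 63]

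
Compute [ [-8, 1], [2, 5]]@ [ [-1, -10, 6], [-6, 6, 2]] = C[0][0] = (-8)*(-1) + (1)*(-6) = 2
C[0][1] = (-8)*(-10) + (1)*(6) = 86
C[0][2] = (-8)*(6) + (1)*(2) = -46
C[1][0] = (2)*(-1) + (5)*(-6) = -32
C[1][1] = (2)*(-10) + (5)*(6) = 10
C[1][2] = (2)*(6) + (5)*(2) = 22
= [[2, 86, -46], [-32, 10, 22]]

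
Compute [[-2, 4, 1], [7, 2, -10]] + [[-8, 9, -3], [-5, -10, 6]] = [[-10, 13, -2], [2, -8, -4]]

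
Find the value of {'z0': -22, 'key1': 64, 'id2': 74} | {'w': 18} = {'z0': -22, 'key1': 64, 'id2': 74, 'w': 18}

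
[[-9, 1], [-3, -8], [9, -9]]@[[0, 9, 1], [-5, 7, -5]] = [[-5, -74, -14], [40, -83, 37], [45, 18, 54]]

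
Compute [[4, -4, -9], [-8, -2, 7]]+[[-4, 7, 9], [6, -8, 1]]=[[0, 3, 0], [-2, -10, 8]]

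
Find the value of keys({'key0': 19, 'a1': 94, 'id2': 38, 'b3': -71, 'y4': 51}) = ['key0', 'a1', 'id2', 'b3', 'y4']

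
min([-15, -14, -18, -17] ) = -18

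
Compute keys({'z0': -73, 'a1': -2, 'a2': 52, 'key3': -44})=['z0', 'a1', 'a2', 'key3']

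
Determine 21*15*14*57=251370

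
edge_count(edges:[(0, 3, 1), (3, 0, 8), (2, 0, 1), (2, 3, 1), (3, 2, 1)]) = 5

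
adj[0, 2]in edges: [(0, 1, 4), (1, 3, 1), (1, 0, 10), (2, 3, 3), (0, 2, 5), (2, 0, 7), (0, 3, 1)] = 5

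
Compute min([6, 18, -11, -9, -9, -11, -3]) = -11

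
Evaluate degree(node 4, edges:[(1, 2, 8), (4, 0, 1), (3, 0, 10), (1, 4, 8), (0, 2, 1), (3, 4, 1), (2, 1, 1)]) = 3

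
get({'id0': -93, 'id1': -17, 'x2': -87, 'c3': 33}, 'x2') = -87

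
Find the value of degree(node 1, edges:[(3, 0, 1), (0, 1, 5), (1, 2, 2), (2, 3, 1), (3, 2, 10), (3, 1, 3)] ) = incident: (0,1), (1,2), (3,1)
= 3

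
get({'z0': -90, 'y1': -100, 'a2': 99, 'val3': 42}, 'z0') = -90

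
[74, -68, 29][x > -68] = [74, 29]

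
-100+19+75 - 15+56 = 35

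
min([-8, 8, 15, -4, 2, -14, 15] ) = -14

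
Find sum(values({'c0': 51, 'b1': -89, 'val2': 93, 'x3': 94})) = 51 + (-89) + 93 + 94
= 149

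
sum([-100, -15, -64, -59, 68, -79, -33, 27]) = (-100) + (-15) + (-64) + (-59) + 68 + (-79) + (-33) + 27
= -255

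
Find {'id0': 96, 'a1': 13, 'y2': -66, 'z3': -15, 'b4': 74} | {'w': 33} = {'id0': 96, 'a1': 13, 'y2': -66, 'z3': -15, 'b4': 74, 'w': 33}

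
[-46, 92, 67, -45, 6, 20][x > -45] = [92, 67, 6, 20]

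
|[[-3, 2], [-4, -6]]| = 26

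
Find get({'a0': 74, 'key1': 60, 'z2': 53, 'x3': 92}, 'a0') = 74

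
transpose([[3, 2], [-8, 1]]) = [[3, -8], [2, 1]]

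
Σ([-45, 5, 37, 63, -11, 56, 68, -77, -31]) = (-45) + 5 + 37 + 63 + (-11) + 56 + 68 + (-77) + (-31)
= 65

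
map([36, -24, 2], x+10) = [46, -14, 12]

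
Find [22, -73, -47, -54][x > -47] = [22]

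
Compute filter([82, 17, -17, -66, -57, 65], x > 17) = [82, 65]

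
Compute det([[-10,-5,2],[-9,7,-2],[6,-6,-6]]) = 894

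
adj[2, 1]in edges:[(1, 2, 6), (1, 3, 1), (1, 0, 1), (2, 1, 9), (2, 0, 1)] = 9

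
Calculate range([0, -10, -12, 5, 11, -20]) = 31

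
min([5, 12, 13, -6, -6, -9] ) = -9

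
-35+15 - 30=-50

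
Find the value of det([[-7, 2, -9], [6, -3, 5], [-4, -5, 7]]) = 226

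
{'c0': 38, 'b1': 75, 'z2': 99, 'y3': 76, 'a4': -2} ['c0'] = 38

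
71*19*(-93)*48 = -6021936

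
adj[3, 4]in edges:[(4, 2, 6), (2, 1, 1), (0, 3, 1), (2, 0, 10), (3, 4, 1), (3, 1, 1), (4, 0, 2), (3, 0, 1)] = 1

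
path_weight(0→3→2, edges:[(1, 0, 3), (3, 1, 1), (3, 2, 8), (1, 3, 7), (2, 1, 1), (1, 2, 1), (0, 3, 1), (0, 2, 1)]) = 9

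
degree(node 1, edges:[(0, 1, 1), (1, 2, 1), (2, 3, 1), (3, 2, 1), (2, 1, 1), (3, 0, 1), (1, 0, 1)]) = 4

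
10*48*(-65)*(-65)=2028000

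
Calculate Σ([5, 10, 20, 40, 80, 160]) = 315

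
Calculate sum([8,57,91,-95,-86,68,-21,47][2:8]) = slice → [91, -95, -86, 68, -21, 47]
91 + (-95) + (-86) + 68 + (-21) + 47
= 4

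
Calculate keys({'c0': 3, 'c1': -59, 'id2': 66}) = ['c0', 'c1', 'id2']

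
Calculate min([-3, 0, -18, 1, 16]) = -18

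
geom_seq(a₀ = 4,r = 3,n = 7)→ a_0 = 4*3^0 = 4
a_1 = 4*3^1 = 12
a_2 = 4*3^2 = 36
...
= [4, 12, 36, 108, 324, 972, 2916]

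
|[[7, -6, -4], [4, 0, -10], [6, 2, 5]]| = 588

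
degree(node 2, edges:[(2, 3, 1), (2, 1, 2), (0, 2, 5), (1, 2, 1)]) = incident: (2,3), (2,1), (0,2), (1,2)
= 4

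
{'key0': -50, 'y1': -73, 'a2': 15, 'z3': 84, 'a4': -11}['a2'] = 15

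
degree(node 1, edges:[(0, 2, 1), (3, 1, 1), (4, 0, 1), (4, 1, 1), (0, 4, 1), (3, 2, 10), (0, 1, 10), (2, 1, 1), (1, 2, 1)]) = 5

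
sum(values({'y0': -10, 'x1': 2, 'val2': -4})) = (-10) + 2 + (-4)
= -12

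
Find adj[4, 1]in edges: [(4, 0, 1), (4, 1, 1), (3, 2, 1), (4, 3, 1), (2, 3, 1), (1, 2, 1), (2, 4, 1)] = 1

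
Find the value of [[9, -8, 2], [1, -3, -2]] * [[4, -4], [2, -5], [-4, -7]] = C[0][0] = (9)*(4) + (-8)*(2) + (2)*(-4) = 12
C[0][1] = (9)*(-4) + (-8)*(-5) + (2)*(-7) = -10
C[1][0] = (1)*(4) + (-3)*(2) + (-2)*(-4) = 6
C[1][1] = (1)*(-4) + (-3)*(-5) + (-2)*(-7) = 25
= [[12, -10], [6, 25]]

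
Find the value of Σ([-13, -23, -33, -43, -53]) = (-13) + (-23) + (-33) + (-43) + (-53)
= -165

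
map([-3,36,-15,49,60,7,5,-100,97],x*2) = [-6, 72, -30, 98, 120, 14, 10, -200, 194]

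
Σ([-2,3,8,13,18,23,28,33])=124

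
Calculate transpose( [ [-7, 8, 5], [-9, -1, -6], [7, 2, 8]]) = [[-7, -9, 7], [8, -1, 2], [5, -6, 8]]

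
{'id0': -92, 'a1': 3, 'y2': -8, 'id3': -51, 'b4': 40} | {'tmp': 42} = {'id0': -92, 'a1': 3, 'y2': -8, 'id3': -51, 'b4': 40, 'tmp': 42}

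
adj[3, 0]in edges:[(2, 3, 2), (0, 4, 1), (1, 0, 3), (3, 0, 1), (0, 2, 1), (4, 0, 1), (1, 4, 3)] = 1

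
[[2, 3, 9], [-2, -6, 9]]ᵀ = [[2, -2], [3, -6], [9, 9]]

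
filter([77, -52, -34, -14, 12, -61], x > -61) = [77, -52, -34, -14, 12]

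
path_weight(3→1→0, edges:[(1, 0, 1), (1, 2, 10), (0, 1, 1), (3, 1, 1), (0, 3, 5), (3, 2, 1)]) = 2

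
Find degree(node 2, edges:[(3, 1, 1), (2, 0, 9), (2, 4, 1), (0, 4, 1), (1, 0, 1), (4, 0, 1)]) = incident: (2,0), (2,4)
= 2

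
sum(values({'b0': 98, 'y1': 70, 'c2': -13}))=155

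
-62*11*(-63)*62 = 2663892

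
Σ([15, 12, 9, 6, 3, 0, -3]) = 42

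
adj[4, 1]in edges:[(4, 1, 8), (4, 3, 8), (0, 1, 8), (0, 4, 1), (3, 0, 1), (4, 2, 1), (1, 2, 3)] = 8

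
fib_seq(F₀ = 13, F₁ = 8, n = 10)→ [13, 8, 21, 29, 50, 79, 129, 208, 337, 545]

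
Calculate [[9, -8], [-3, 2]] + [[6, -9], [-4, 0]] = [[15, -17], [-7, 2]]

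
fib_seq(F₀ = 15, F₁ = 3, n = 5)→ F_2 = F_1 + F_0 = 18
F_3 = F_2 + F_1 = 21
F_4 = F_3 + F_2 = 39
= [15, 3, 18, 21, 39]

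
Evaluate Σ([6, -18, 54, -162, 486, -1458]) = 6 + -18 + 54 + -162 + 486 + -1458
= -1092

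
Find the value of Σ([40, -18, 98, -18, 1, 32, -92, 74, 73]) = 40 + (-18) + 98 + (-18) + 1 + 32 + (-92) + 74 + 73
= 190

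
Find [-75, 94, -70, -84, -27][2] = -70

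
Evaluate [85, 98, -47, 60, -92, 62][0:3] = [85, 98, -47]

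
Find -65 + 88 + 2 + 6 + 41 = 72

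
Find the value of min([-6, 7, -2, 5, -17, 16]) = -17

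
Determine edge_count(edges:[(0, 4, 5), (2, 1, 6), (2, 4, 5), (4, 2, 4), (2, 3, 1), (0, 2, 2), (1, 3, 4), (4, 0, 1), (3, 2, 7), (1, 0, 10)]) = 10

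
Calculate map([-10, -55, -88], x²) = [100, 3025, 7744]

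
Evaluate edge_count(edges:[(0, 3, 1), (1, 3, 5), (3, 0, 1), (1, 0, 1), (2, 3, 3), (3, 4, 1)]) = 6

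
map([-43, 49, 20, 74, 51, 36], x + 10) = -43+10=-33, 49+10=59, 20+10=30, 74+10=84, 51+10=61, 36+10=46
= [-33, 59, 30, 84, 61, 46]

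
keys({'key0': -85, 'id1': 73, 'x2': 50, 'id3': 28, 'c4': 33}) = ['key0', 'id1', 'x2', 'id3', 'c4']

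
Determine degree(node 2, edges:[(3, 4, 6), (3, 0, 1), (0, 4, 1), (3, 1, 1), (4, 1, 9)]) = 0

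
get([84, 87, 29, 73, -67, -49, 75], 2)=29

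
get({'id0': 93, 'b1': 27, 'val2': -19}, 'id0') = 93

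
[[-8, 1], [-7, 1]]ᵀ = [[-8, -7], [1, 1]]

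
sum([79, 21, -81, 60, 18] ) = 97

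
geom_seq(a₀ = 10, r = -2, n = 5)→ [10, -20, 40, -80, 160]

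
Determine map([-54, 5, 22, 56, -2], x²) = [2916, 25, 484, 3136, 4]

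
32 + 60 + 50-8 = 134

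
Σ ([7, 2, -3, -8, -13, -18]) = 7 + 2 + (-3) + (-8) + (-13) + (-18)
= -33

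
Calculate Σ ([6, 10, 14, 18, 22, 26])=96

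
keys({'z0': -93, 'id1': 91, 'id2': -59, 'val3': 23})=['z0', 'id1', 'id2', 'val3']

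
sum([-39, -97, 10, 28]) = (-39) + (-97) + 10 + 28
= -98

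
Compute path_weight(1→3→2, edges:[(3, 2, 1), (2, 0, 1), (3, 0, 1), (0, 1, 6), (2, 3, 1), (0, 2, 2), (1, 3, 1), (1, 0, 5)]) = w(1→3)=1 + w(3→2)=1
= 2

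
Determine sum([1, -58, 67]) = 1 + (-58) + 67
= 10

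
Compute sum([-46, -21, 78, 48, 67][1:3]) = slice → [-21, 78]
(-21) + 78
= 57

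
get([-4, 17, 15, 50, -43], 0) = -4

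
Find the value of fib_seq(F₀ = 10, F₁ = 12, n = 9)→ [10, 12, 22, 34, 56, 90, 146, 236, 382]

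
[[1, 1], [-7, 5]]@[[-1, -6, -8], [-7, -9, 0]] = [[-8, -15, -8], [-28, -3, 56]]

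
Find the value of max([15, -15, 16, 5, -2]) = 16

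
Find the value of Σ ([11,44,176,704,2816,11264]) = 11 + 44 + 176 + 704 + 2816 + 11264
= 15015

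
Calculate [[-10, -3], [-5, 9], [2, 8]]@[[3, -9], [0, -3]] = C[0][0] = (-10)*(3) + (-3)*(0) = -30
C[0][1] = (-10)*(-9) + (-3)*(-3) = 99
C[1][0] = (-5)*(3) + (9)*(0) = -15
C[1][1] = (-5)*(-9) + (9)*(-3) = 18
C[2][0] = (2)*(3) + (8)*(0) = 6
C[2][1] = (2)*(-9) + (8)*(-3) = -42
= [[-30, 99], [-15, 18], [6, -42]]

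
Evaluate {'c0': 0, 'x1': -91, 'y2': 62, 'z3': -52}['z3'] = -52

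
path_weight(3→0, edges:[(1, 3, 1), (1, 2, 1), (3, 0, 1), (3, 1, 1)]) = 1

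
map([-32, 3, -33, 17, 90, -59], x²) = [1024, 9, 1089, 289, 8100, 3481]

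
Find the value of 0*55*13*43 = 0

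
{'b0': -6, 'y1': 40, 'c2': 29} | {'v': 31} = {'b0': -6, 'y1': 40, 'c2': 29, 'v': 31}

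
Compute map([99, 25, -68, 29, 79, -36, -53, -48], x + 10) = 99+10=109, 25+10=35, -68+10=-58, 29+10=39, 79+10=89, -36+10=-26, -53+10=-43, -48+10=-38
= [109, 35, -58, 39, 89, -26, -43, -38]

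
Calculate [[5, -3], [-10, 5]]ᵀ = [[5, -10], [-3, 5]]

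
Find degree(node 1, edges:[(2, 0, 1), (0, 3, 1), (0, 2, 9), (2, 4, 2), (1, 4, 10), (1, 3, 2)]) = 2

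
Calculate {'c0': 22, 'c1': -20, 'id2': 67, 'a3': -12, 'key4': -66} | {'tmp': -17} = {'c0': 22, 'c1': -20, 'id2': 67, 'a3': -12, 'key4': -66, 'tmp': -17}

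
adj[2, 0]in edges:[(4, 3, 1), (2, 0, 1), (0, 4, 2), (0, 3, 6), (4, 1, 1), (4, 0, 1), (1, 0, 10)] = 1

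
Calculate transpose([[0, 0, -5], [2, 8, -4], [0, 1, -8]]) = [[0, 2, 0], [0, 8, 1], [-5, -4, -8]]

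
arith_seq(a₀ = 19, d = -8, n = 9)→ [19, 11, 3, -5, -13, -21, -29, -37, -45]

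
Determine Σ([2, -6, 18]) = 14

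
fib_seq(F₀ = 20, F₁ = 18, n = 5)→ [20, 18, 38, 56, 94]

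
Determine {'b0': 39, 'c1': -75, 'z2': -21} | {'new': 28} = {'b0': 39, 'c1': -75, 'z2': -21, 'new': 28}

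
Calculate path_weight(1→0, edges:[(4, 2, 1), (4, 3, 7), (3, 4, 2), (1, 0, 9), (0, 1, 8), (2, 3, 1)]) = 9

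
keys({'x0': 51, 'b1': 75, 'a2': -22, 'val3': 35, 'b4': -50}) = ['x0', 'b1', 'a2', 'val3', 'b4']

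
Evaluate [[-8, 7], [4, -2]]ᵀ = [[-8, 4], [7, -2]]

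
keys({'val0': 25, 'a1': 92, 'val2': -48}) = ['val0', 'a1', 'val2']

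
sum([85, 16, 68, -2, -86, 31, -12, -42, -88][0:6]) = 112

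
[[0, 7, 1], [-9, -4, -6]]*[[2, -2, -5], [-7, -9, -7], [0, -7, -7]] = [[-49, -70, -56], [10, 96, 115]]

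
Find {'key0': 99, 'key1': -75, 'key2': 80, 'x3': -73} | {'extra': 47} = {'key0': 99, 'key1': -75, 'key2': 80, 'x3': -73, 'extra': 47}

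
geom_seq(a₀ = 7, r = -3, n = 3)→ [7, -21, 63]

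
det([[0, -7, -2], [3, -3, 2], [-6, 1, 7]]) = 261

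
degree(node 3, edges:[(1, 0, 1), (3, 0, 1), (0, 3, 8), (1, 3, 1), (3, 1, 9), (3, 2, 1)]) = 5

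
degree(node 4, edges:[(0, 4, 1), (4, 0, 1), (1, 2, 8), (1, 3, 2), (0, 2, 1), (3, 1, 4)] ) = 2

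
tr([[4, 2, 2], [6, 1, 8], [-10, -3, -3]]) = 2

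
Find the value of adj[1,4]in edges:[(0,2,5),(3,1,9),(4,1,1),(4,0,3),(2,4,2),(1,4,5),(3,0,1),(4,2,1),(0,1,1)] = 5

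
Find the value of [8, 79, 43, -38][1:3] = [79, 43]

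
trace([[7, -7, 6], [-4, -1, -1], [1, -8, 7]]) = 13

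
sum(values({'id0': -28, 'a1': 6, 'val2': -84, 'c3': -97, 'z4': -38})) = (-28) + 6 + (-84) + (-97) + (-38)
= -241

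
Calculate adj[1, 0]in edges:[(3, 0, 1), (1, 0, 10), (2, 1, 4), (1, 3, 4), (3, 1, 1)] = 10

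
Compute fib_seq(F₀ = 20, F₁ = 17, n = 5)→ F_2 = F_1 + F_0 = 37
F_3 = F_2 + F_1 = 54
F_4 = F_3 + F_2 = 91
= [20, 17, 37, 54, 91]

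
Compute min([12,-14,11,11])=-14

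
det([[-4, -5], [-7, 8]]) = -67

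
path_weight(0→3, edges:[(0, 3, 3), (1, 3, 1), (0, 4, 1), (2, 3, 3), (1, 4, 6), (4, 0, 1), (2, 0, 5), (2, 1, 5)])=w(0→3)=3
= 3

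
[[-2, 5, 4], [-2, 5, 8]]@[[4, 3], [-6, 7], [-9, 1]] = [[-74, 33], [-110, 37]]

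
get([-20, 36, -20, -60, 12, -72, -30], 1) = 36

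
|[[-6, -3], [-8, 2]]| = (-6)*(2) - (-3)*(-8)
= -36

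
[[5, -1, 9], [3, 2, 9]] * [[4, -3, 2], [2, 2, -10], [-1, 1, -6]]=[[9, -8, -34], [7, 4, -68]]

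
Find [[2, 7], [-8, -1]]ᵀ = [[2, -8], [7, -1]]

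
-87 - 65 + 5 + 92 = -55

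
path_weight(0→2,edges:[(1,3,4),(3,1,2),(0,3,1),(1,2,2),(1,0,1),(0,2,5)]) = w(0→2)=5
= 5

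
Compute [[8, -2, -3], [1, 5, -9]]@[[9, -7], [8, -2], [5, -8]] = [[41, -28], [4, 55]]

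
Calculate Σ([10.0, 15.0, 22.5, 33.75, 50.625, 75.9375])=10.0 + 15.0 + 22.5 + 33.75 + 50.625 + 75.9375
= 207.8125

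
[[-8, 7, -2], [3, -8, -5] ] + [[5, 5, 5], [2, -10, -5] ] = [[-3, 12, 3], [5, -18, -10]]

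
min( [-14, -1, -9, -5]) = -14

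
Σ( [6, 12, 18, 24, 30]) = 90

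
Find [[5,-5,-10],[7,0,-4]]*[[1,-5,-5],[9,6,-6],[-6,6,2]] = C[0][0] = (5)*(1) + (-5)*(9) + (-10)*(-6) = 20
C[0][1] = (5)*(-5) + (-5)*(6) + (-10)*(6) = -115
C[0][2] = (5)*(-5) + (-5)*(-6) + (-10)*(2) = -15
C[1][0] = (7)*(1) + (0)*(9) + (-4)*(-6) = 31
C[1][1] = (7)*(-5) + (0)*(6) + (-4)*(6) = -59
C[1][2] = (7)*(-5) + (0)*(-6) + (-4)*(2) = -43
= [[20, -115, -15], [31, -59, -43]]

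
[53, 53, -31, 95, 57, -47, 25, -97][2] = -31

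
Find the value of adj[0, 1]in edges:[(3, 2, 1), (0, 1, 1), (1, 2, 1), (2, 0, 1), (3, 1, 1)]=1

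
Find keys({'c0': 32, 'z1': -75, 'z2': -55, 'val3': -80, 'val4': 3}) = ['c0', 'z1', 'z2', 'val3', 'val4']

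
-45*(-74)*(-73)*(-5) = 1215450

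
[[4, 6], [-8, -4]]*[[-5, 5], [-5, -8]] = [[-50, -28], [60, -8]]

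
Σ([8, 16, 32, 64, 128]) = 8 + 16 + 32 + 64 + 128
= 248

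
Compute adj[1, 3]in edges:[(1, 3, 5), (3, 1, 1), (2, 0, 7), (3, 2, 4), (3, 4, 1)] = 5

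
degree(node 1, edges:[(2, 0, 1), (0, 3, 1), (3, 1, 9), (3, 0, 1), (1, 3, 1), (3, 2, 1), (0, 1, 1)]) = 3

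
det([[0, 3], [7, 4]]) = -21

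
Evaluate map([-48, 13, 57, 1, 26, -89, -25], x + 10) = -48+10=-38, 13+10=23, 57+10=67, 1+10=11, 26+10=36, -89+10=-79, -25+10=-15
= [-38, 23, 67, 11, 36, -79, -15]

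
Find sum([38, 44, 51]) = 133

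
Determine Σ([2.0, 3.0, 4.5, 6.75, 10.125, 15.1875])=2.0 + 3.0 + 4.5 + 6.75 + 10.125 + 15.1875
= 41.5625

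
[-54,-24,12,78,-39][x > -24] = keep x where x > -24: -54✗, -24✗, 12✓, 78✓, -39✗
= [12, 78]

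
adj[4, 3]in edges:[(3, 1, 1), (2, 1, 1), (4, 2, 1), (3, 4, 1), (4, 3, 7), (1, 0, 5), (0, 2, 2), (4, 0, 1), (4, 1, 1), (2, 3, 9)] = 7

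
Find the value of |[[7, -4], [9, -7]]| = -13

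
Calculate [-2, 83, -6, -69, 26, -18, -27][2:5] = [-6, -69, 26]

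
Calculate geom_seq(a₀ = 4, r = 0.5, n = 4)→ a_0 = 4*0.5^0 = 4.0
a_1 = 4*0.5^1 = 2.0
a_2 = 4*0.5^2 = 1.0
...
= [4.0, 2.0, 1.0, 0.5]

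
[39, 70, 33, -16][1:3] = [70, 33]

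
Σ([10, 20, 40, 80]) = 10 + 20 + 40 + 80
= 150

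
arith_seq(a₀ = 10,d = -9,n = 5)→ a_0 = 10 + 0*-9 = 10
a_1 = 10 + 1*-9 = 1
a_2 = 10 + 2*-9 = -8
...
= [10, 1, -8, -17, -26]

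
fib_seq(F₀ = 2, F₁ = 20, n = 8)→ [2, 20, 22, 42, 64, 106, 170, 276]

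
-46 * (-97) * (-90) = -401580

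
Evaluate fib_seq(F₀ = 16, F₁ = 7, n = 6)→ [16, 7, 23, 30, 53, 83]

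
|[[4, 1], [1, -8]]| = -33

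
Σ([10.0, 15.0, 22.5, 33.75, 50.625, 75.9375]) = 10.0 + 15.0 + 22.5 + 33.75 + 50.625 + 75.9375
= 207.8125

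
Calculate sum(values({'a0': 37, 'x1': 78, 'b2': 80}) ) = 37 + 78 + 80
= 195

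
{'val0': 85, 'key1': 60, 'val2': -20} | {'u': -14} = {'val0': 85, 'key1': 60, 'val2': -20, 'u': -14}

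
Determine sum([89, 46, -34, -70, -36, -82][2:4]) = slice → [-34, -70]
(-34) + (-70)
= -104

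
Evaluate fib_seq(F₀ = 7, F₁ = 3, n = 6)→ F_2 = F_1 + F_0 = 10
F_3 = F_2 + F_1 = 13
F_4 = F_3 + F_2 = 23
...
= [7, 3, 10, 13, 23, 36]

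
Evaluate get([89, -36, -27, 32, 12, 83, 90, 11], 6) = 90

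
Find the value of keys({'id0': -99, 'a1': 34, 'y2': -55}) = ['id0', 'a1', 'y2']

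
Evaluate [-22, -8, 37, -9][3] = -9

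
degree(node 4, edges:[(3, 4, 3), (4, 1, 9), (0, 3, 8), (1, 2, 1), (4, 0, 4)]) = 3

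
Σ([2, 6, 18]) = 2 + 6 + 18
= 26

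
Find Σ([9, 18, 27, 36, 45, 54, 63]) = 252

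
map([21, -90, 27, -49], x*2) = [42, -180, 54, -98]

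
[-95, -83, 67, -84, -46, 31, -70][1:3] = [-83, 67]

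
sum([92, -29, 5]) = 68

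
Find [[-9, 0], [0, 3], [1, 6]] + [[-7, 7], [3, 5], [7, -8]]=[[-16, 7], [3, 8], [8, -2]]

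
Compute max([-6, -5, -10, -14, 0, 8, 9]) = 9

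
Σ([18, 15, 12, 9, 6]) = 18 + 15 + 12 + 9 + 6
= 60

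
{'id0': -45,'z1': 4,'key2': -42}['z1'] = 4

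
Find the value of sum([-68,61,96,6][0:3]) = 89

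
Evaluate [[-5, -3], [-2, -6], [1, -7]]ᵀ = [[-5, -2, 1], [-3, -6, -7]]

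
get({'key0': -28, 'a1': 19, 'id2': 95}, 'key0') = -28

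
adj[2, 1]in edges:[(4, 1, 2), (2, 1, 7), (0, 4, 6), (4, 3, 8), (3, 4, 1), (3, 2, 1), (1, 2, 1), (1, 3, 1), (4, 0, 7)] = 7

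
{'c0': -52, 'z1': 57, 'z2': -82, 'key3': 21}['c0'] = -52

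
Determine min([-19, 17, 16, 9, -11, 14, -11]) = -19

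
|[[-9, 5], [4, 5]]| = (-9)*(5) - (5)*(4)
= -65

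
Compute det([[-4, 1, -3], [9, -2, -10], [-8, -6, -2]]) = 532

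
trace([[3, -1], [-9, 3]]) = diagonal: 3 + 3
= 6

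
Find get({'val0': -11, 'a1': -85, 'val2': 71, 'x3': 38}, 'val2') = 71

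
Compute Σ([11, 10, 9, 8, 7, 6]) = 11 + 10 + 9 + 8 + 7 + 6
= 51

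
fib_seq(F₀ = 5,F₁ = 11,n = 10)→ F_2 = F_1 + F_0 = 16
F_3 = F_2 + F_1 = 27
F_4 = F_3 + F_2 = 43
...
= [5, 11, 16, 27, 43, 70, 113, 183, 296, 479]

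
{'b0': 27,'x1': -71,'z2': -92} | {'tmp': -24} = {'b0': 27, 'x1': -71, 'z2': -92, 'tmp': -24}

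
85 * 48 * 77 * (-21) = -6597360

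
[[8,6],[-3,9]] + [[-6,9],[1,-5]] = [[2, 15], [-2, 4]]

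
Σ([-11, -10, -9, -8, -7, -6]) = (-11) + (-10) + (-9) + (-8) + (-7) + (-6)
= -51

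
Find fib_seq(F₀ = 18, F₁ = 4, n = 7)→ F_2 = F_1 + F_0 = 22
F_3 = F_2 + F_1 = 26
F_4 = F_3 + F_2 = 48
...
= [18, 4, 22, 26, 48, 74, 122]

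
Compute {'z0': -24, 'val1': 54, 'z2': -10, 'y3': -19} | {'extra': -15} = {'z0': -24, 'val1': 54, 'z2': -10, 'y3': -19, 'extra': -15}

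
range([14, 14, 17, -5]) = 22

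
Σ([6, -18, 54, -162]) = -120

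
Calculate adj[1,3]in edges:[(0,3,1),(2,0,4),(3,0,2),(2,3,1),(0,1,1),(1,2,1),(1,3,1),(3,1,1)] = 1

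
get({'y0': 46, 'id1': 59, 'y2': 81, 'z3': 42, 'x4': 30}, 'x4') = 30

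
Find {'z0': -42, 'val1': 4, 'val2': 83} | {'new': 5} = {'z0': -42, 'val1': 4, 'val2': 83, 'new': 5}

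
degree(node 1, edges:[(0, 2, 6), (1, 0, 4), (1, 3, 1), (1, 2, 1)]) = 3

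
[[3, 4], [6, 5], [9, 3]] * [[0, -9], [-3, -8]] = [[-12, -59], [-15, -94], [-9, -105]]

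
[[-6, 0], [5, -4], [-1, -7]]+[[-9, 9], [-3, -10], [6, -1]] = [[-15, 9], [2, -14], [5, -8]]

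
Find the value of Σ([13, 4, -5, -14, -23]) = -25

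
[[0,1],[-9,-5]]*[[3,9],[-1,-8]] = C[0][0] = (0)*(3) + (1)*(-1) = -1
C[0][1] = (0)*(9) + (1)*(-8) = -8
C[1][0] = (-9)*(3) + (-5)*(-1) = -22
C[1][1] = (-9)*(9) + (-5)*(-8) = -41
= [[-1, -8], [-22, -41]]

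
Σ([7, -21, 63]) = 49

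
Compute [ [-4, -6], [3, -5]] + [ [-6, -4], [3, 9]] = [[-10, -10], [6, 4]]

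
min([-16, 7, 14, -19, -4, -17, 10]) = -19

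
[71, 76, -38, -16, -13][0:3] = [71, 76, -38]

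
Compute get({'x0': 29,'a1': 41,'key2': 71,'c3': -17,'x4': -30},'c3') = -17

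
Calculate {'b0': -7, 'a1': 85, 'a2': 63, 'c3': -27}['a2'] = 63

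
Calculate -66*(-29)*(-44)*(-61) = 5137176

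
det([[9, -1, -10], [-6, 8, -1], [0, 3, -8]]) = -321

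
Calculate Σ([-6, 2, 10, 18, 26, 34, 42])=126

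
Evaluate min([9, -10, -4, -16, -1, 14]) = -16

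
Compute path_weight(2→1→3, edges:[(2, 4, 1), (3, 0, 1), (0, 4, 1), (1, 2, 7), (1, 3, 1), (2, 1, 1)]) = w(2→1)=1 + w(1→3)=1
= 2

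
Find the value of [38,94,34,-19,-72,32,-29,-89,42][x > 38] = [94, 42]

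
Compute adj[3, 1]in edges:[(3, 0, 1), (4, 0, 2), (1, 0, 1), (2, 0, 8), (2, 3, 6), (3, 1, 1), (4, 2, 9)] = 1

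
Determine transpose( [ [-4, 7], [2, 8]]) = [[-4, 2], [7, 8]]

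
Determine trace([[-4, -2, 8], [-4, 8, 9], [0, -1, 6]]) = diagonal: (-4) + 8 + 6
= 10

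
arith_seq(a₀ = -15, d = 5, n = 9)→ [-15, -10, -5, 0, 5, 10, 15, 20, 25]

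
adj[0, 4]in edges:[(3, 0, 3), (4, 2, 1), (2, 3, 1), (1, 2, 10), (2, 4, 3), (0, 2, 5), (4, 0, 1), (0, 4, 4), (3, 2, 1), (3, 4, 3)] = 4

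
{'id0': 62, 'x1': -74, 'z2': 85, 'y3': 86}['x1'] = -74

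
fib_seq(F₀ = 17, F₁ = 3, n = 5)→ F_2 = F_1 + F_0 = 20
F_3 = F_2 + F_1 = 23
F_4 = F_3 + F_2 = 43
= [17, 3, 20, 23, 43]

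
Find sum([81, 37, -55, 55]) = 118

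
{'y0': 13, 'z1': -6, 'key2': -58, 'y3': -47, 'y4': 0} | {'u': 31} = {'y0': 13, 'z1': -6, 'key2': -58, 'y3': -47, 'y4': 0, 'u': 31}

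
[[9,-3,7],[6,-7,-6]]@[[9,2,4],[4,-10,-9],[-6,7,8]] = C[0][0] = (9)*(9) + (-3)*(4) + (7)*(-6) = 27
C[0][1] = (9)*(2) + (-3)*(-10) + (7)*(7) = 97
C[0][2] = (9)*(4) + (-3)*(-9) + (7)*(8) = 119
C[1][0] = (6)*(9) + (-7)*(4) + (-6)*(-6) = 62
C[1][1] = (6)*(2) + (-7)*(-10) + (-6)*(7) = 40
C[1][2] = (6)*(4) + (-7)*(-9) + (-6)*(8) = 39
= [[27, 97, 119], [62, 40, 39]]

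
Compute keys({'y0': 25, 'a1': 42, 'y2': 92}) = ['y0', 'a1', 'y2']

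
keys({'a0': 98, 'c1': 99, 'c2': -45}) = ['a0', 'c1', 'c2']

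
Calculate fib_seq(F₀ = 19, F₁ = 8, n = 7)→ F_2 = F_1 + F_0 = 27
F_3 = F_2 + F_1 = 35
F_4 = F_3 + F_2 = 62
...
= [19, 8, 27, 35, 62, 97, 159]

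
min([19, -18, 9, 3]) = -18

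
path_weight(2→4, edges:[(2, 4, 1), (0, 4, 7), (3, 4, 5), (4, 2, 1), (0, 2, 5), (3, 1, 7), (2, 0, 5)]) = w(2→4)=1
= 1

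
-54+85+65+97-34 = 159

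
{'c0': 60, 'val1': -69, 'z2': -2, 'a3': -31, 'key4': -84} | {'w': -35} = {'c0': 60, 'val1': -69, 'z2': -2, 'a3': -31, 'key4': -84, 'w': -35}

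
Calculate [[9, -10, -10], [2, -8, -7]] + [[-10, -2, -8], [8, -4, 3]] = [[-1, -12, -18], [10, -12, -4]]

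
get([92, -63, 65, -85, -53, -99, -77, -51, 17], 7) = -51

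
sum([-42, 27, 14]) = (-42) + 27 + 14
= -1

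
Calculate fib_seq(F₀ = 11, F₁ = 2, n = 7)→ F_2 = F_1 + F_0 = 13
F_3 = F_2 + F_1 = 15
F_4 = F_3 + F_2 = 28
...
= [11, 2, 13, 15, 28, 43, 71]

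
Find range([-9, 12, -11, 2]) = 23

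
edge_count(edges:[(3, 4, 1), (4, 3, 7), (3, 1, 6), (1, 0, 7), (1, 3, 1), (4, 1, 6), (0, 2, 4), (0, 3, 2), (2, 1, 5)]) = 9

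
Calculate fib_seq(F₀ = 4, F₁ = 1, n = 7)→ F_2 = F_1 + F_0 = 5
F_3 = F_2 + F_1 = 6
F_4 = F_3 + F_2 = 11
...
= [4, 1, 5, 6, 11, 17, 28]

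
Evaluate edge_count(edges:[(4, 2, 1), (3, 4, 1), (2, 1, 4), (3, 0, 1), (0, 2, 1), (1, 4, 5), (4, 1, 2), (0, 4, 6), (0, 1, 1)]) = 9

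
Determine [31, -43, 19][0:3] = [31, -43, 19]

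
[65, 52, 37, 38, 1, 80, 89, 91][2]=37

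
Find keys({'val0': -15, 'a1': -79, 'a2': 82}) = ['val0', 'a1', 'a2']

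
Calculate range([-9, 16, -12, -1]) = 28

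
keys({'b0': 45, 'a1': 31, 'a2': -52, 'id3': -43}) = ['b0', 'a1', 'a2', 'id3']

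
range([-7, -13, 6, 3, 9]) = 22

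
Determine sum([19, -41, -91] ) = -113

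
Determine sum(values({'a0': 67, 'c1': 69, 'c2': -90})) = 67 + 69 + (-90)
= 46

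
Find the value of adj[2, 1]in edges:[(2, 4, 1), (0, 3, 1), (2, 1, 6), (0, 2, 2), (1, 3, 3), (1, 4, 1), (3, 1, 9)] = 6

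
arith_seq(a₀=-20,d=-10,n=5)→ [-20, -30, -40, -50, -60]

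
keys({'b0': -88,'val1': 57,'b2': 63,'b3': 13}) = ['b0', 'val1', 'b2', 'b3']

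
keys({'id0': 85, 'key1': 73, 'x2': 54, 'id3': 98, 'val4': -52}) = ['id0', 'key1', 'x2', 'id3', 'val4']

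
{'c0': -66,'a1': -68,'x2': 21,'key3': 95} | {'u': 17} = {'c0': -66, 'a1': -68, 'x2': 21, 'key3': 95, 'u': 17}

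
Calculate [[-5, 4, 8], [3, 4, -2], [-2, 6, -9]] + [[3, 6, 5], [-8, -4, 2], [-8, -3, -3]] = [[-2, 10, 13], [-5, 0, 0], [-10, 3, -12]]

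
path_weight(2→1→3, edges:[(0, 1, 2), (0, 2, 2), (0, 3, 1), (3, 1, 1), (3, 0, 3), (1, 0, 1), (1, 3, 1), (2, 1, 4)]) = w(2→1)=4 + w(1→3)=1
= 5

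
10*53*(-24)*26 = -330720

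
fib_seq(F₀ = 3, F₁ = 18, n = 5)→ F_2 = F_1 + F_0 = 21
F_3 = F_2 + F_1 = 39
F_4 = F_3 + F_2 = 60
= [3, 18, 21, 39, 60]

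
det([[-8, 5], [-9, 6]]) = -3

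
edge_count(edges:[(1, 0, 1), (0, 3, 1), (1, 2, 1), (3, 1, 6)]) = 4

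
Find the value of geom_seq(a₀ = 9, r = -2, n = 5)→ [9, -18, 36, -72, 144]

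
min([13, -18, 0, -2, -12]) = -18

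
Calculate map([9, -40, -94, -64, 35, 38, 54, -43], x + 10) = 9+10=19, -40+10=-30, -94+10=-84, -64+10=-54, 35+10=45, 38+10=48, 54+10=64, -43+10=-33
= [19, -30, -84, -54, 45, 48, 64, -33]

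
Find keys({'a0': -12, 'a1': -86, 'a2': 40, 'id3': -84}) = ['a0', 'a1', 'a2', 'id3']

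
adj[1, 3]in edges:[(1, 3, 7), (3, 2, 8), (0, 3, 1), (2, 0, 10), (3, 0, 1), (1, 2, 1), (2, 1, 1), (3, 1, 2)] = 7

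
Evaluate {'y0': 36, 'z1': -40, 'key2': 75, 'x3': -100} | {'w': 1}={'y0': 36, 'z1': -40, 'key2': 75, 'x3': -100, 'w': 1}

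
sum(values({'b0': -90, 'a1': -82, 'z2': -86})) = (-90) + (-82) + (-86)
= -258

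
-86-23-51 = -160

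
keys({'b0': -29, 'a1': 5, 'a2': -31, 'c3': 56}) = ['b0', 'a1', 'a2', 'c3']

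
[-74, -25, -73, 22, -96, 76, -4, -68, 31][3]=22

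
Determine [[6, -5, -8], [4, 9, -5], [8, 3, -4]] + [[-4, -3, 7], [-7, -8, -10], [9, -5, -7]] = [[2, -8, -1], [-3, 1, -15], [17, -2, -11]]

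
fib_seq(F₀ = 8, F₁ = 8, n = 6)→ [8, 8, 16, 24, 40, 64]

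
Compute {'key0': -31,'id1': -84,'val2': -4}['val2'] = -4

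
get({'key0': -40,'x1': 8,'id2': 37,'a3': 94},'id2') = 37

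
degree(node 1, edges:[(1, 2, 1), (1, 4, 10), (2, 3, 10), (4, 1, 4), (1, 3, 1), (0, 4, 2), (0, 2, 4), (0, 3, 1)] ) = 4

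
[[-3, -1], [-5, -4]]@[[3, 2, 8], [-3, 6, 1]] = C[0][0] = (-3)*(3) + (-1)*(-3) = -6
C[0][1] = (-3)*(2) + (-1)*(6) = -12
C[0][2] = (-3)*(8) + (-1)*(1) = -25
C[1][0] = (-5)*(3) + (-4)*(-3) = -3
C[1][1] = (-5)*(2) + (-4)*(6) = -34
C[1][2] = (-5)*(8) + (-4)*(1) = -44
= [[-6, -12, -25], [-3, -34, -44]]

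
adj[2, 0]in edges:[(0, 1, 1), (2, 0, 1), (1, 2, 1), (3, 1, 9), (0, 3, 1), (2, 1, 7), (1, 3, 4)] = 1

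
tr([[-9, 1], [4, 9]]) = 0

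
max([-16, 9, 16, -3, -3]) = 16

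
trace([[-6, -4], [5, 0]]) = -6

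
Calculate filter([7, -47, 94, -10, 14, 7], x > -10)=keep x where x > -10: 7✓, -47✗, 94✓, -10✗, 14✓, 7✓
= [7, 94, 14, 7]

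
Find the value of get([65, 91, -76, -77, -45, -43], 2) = -76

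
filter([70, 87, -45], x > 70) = keep x where x > 70: 70✗, 87✓, -45✗
= [87]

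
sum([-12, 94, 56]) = 138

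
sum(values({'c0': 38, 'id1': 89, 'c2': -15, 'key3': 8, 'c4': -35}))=85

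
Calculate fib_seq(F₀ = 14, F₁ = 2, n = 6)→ [14, 2, 16, 18, 34, 52]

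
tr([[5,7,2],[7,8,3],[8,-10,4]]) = 17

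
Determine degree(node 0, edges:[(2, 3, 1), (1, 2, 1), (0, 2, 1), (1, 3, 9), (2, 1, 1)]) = incident: (0,2)
= 1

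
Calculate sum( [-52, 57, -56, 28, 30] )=7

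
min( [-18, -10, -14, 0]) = -18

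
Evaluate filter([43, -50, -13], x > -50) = [43, -13]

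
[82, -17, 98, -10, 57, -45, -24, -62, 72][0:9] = [82, -17, 98, -10, 57, -45, -24, -62, 72]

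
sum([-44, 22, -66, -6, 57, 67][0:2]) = slice → [-44, 22]
(-44) + 22
= -22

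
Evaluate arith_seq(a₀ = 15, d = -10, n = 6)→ [15, 5, -5, -15, -25, -35]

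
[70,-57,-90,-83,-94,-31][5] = -31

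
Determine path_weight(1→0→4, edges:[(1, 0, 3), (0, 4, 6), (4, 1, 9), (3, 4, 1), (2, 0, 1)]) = 9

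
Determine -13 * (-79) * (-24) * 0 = 0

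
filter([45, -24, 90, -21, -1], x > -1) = [45, 90]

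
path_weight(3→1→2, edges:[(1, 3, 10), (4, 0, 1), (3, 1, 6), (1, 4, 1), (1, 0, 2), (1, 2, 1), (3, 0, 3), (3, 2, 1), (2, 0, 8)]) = w(3→1)=6 + w(1→2)=1
= 7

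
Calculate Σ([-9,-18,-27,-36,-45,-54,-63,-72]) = (-9) + (-18) + (-27) + (-36) + (-45) + (-54) + (-63) + (-72)
= -324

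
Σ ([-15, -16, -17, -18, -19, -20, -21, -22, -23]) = (-15) + (-16) + (-17) + (-18) + (-19) + (-20) + (-21) + (-22) + (-23)
= -171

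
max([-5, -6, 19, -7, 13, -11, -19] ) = 19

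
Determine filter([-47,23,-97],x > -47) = [23]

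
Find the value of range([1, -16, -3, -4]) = 17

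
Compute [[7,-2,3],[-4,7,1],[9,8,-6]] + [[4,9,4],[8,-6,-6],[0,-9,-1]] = [[11, 7, 7], [4, 1, -5], [9, -1, -7]]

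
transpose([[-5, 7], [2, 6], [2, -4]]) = [[-5, 2, 2], [7, 6, -4]]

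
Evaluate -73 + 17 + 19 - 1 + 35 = -3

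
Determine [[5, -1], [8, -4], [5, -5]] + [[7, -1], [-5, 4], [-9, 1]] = [[12, -2], [3, 0], [-4, -4]]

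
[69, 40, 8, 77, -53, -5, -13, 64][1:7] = [40, 8, 77, -53, -5, -13]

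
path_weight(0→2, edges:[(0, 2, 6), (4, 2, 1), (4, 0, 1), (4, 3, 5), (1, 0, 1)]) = 6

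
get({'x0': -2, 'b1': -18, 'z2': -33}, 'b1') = -18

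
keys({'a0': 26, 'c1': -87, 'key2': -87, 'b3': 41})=['a0', 'c1', 'key2', 'b3']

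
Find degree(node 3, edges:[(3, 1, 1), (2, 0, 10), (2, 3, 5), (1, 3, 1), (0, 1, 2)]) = 3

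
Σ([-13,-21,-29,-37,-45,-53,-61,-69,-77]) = -405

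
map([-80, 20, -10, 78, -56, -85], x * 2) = [-160, 40, -20, 156, -112, -170]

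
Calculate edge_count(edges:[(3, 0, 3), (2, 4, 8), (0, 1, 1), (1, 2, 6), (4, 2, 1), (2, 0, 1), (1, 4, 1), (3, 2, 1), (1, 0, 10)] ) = 9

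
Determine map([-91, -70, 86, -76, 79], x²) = [8281, 4900, 7396, 5776, 6241]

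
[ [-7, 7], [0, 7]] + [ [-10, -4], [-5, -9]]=[[-17, 3], [-5, -2]]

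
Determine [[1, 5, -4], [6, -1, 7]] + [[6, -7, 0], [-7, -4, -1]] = [[7, -2, -4], [-1, -5, 6]]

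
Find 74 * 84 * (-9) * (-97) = 5426568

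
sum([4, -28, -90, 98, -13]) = 4 + (-28) + (-90) + 98 + (-13)
= -29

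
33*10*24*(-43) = -340560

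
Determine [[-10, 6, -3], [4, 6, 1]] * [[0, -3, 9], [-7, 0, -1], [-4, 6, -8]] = [[-30, 12, -72], [-46, -6, 22]]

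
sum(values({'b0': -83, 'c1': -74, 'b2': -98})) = -255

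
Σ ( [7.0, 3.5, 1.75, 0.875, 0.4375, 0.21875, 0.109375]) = 7.0 + 3.5 + 1.75 + 0.875 + 0.4375 + 0.21875 + 0.109375
= 13.890625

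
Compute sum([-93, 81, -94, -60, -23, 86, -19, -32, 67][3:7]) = -16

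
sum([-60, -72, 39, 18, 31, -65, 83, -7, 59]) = 26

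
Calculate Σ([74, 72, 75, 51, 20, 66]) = 358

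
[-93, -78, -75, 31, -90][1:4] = [-78, -75, 31]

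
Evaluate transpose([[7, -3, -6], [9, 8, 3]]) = [[7, 9], [-3, 8], [-6, 3]]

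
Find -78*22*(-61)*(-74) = -7746024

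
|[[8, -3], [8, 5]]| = (8)*(5) - (-3)*(8)
= 64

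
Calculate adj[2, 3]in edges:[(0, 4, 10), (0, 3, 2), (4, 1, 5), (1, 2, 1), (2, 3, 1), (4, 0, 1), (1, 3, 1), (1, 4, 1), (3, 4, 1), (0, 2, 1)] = 1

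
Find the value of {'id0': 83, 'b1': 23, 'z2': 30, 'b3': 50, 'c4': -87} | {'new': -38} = {'id0': 83, 'b1': 23, 'z2': 30, 'b3': 50, 'c4': -87, 'new': -38}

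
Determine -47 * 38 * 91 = -162526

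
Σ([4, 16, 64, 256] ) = 340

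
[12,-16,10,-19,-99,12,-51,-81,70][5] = 12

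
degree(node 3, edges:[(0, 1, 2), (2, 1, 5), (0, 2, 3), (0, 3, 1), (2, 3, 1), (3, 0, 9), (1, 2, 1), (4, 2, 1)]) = incident: (0,3), (2,3), (3,0)
= 3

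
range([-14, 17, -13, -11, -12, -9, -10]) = 31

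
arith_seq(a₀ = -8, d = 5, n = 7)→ a_0 = -8 + 0*5 = -8
a_1 = -8 + 1*5 = -3
a_2 = -8 + 2*5 = 2
...
= [-8, -3, 2, 7, 12, 17, 22]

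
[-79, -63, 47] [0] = -79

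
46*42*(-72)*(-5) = 695520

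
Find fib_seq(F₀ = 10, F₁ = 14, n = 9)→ F_2 = F_1 + F_0 = 24
F_3 = F_2 + F_1 = 38
F_4 = F_3 + F_2 = 62
...
= [10, 14, 24, 38, 62, 100, 162, 262, 424]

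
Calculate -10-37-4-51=-102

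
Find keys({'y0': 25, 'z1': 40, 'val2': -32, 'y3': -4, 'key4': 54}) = ['y0', 'z1', 'val2', 'y3', 'key4']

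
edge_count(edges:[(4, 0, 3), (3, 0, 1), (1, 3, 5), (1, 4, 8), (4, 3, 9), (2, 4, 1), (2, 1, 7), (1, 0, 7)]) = 8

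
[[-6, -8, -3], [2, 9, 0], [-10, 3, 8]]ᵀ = [[-6, 2, -10], [-8, 9, 3], [-3, 0, 8]]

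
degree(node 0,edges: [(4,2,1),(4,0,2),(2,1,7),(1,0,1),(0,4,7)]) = 3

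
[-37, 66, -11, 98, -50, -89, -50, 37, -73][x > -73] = keep x where x > -73: -37✓, 66✓, -11✓, 98✓, -50✓, -89✗, -50✓, 37✓, -73✗
= [-37, 66, -11, 98, -50, -50, 37]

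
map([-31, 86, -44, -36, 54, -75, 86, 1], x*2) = [-62, 172, -88, -72, 108, -150, 172, 2]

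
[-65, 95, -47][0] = -65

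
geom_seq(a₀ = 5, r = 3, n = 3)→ a_0 = 5*3^0 = 5
a_1 = 5*3^1 = 15
a_2 = 5*3^2 = 45
= [5, 15, 45]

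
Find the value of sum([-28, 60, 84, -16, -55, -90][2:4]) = slice → [84, -16]
84 + (-16)
= 68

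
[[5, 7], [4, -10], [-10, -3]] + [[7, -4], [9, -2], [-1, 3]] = [[12, 3], [13, -12], [-11, 0]]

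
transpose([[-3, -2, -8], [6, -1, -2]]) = [[-3, 6], [-2, -1], [-8, -2]]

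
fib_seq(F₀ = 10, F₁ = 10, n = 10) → [10, 10, 20, 30, 50, 80, 130, 210, 340, 550]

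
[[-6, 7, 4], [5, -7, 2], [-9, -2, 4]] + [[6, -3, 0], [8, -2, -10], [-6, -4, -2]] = [[0, 4, 4], [13, -9, -8], [-15, -6, 2]]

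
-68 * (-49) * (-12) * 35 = -1399440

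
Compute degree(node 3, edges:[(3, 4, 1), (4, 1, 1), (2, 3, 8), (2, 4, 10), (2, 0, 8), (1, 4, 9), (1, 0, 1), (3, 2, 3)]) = incident: (3,4), (2,3), (3,2)
= 3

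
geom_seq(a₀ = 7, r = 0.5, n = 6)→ a_0 = 7*0.5^0 = 7.0
a_1 = 7*0.5^1 = 3.5
a_2 = 7*0.5^2 = 1.75
...
= [7.0, 3.5, 1.75, 0.875, 0.4375, 0.21875]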